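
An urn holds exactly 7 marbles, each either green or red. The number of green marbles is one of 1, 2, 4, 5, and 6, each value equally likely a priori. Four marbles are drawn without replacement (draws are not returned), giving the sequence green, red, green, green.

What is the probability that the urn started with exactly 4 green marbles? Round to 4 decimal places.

Compute the likelihood of the observed sequence for each case: P(data | r = 1) = (1/7)(6/6)(0/5) = 0; P(data | r = 2) = (2/7)(5/6)(1/5)(0/4) = 0; P(data | r = 4) = (4/7)(3/6)(3/5)(2/4) = 3/35; P(data | r = 5) = (5/7)(2/6)(4/5)(3/4) = 1/7; P(data | r = 6) = (6/7)(1/6)(5/5)(4/4) = 1/7.
Weighting by the prior gives 1/5 · 0 = 0, 1/5 · 0 = 0, 1/5 · 3/35 = 3/175, 1/5 · 1/7 = 1/35, 1/5 · 1/7 = 1/35; these sum to 13/175.
Hence P(r = 4 | data) = (3/175) / (13/175) = 3/13.

0.2308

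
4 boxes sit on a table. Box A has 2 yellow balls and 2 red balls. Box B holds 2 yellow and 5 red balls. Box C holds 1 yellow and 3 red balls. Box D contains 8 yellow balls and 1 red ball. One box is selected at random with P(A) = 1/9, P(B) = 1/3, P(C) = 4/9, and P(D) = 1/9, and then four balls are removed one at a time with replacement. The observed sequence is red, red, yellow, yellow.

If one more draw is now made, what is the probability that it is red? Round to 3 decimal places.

0.672

Compute the likelihood of the observed sequence for each case: P(data | box A) = (2/4)(2/4)(2/4)(2/4) = 0.0625; P(data | box B) = (5/7)(5/7)(2/7)(2/7) = 0.041649; P(data | box C) = (3/4)(3/4)(1/4)(1/4) = 0.035156; P(data | box D) = (1/9)(1/9)(8/9)(8/9) = 0.0097546.
The prior-weighted likelihoods are 1/9 · 0.0625 = 0.0069444, 1/3 · 0.041649 = 0.013883, 4/9 · 0.035156 = 0.015625, 1/9 · 0.0097546 = 0.0010838; summing to 0.037536.
The posterior is then P(box A | data) = 0.18501, P(box B | data) = 0.36986, P(box C | data) = 0.41626, P(box D | data) = 0.028875.
So P(red next | data) = Σ P(red next | H) P(H | data) = (1/2)(0.18501) + (5/7)(0.36986) + (3/4)(0.41626) + (1/9)(0.028875) = 0.67209.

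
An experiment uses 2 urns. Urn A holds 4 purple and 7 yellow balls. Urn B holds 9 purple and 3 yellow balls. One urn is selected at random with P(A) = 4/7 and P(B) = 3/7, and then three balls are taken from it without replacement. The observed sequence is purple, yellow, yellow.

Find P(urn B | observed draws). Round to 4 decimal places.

Compute the likelihood of the observed sequence for each case: P(data | urn A) = (4/11)(7/10)(6/9) = 0.1697; P(data | urn B) = (9/12)(3/11)(2/10) = 0.040909.
Multiplying each by its prior: 4/7 · 0.1697 = 0.09697, 3/7 · 0.040909 = 0.017532; summing to 0.1145.
Therefore the posterior P(urn B | data) = (0.017532) / (0.1145) = 0.15312.

0.1531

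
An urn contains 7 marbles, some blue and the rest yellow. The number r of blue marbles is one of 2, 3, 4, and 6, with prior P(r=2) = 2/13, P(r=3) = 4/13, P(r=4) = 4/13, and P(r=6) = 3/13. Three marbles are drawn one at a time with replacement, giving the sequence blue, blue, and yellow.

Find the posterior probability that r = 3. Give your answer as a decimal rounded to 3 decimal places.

Under each hypothesis, the probability of the observed sequence is: P(data | r = 2) = (2/7)(2/7)(5/7) = 0.058309; P(data | r = 3) = (3/7)(3/7)(4/7) = 0.10496; P(data | r = 4) = (4/7)(4/7)(3/7) = 0.13994; P(data | r = 6) = (6/7)(6/7)(1/7) = 0.10496.
The prior-weighted likelihoods are 2/13 · 0.058309 = 0.0089706, 4/13 · 0.10496 = 0.032294, 4/13 · 0.13994 = 0.043059, 3/13 · 0.10496 = 0.024221; with total 0.10854.
Hence P(r = 3 | data) = (0.032294) / (0.10854) = 0.29752.

0.298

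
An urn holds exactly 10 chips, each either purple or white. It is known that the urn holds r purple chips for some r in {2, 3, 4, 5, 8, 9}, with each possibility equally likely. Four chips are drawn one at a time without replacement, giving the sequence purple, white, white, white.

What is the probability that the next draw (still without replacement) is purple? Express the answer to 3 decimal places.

The likelihood of the observed sequence under each hypothesis: P(data | r = 2) = (2/10)(8/9)(7/8)(6/7) = 0.13333; P(data | r = 3) = (3/10)(7/9)(6/8)(5/7) = 0.125; P(data | r = 4) = (4/10)(6/9)(5/8)(4/7) = 0.095238; P(data | r = 5) = (5/10)(5/9)(4/8)(3/7) = 0.059524; P(data | r = 8) = (8/10)(2/9)(1/8)(0/7) = 0; P(data | r = 9) = (9/10)(1/9)(0/8) = 0.
Weighting by the prior gives 1/6 · 0.13333 = 0.022222, 1/6 · 0.125 = 0.020833, 1/6 · 0.095238 = 0.015873, 1/6 · 0.059524 = 0.0099206, 1/6 · 0 = 0, 1/6 · 0 = 0; summing to 0.068849.
Dividing through by the total gives posterior P(r = 2 | data) = 0.32277, P(r = 3 | data) = 0.30259, P(r = 4 | data) = 0.23055, P(r = 5 | data) = 0.14409, P(r = 8 | data) = 0, P(r = 9 | data) = 0.
Averaging over the posterior, P(purple next | data) = (1/6)(0.32277) + (1/3)(0.30259) + (1/2)(0.23055) + (2/3)(0.14409) = 0.36599.

0.366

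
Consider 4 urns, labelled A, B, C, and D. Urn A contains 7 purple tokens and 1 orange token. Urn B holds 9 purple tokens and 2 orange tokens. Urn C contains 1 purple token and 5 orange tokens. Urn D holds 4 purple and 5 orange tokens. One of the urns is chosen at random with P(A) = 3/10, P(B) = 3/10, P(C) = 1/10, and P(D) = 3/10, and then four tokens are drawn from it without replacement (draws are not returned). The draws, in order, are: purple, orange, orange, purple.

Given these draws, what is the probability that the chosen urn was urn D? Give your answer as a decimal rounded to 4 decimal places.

Compute the likelihood of the observed sequence for each case: P(data | urn A) = (7/8)(1/7)(0/6) = 0; P(data | urn B) = (9/11)(2/10)(1/9)(8/8) = 0.018182; P(data | urn C) = (1/6)(5/5)(4/4)(0/3) = 0; P(data | urn D) = (4/9)(5/8)(4/7)(3/6) = 0.079365.
Multiplying each by its prior: 3/10 · 0 = 0, 3/10 · 0.018182 = 0.0054545, 1/10 · 0 = 0, 3/10 · 0.079365 = 0.02381; these sum to 0.029264.
Therefore the posterior P(urn D | data) = (0.02381) / (0.029264) = 0.81361.

0.8136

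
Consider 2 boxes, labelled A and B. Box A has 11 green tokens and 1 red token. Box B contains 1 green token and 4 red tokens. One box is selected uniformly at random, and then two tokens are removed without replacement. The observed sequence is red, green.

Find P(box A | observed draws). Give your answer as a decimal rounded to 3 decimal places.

For each hypothesis, P(data | H) works out to: P(data | box A) = (1/12)(11/11) = 1/12; P(data | box B) = (4/5)(1/4) = 1/5.
Weighting by the prior gives 1/2 · 1/12 = 1/24, 1/2 · 1/5 = 1/10; with total 17/120.
Therefore the posterior P(box A | data) = (1/24) / (17/120) = 5/17.

0.294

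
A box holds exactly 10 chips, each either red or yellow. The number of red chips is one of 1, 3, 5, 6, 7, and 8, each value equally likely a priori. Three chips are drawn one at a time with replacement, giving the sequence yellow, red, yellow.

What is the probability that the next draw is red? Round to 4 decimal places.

0.4449

For each hypothesis, P(data | H) works out to: P(data | r = 1) = (9/10)(1/10)(9/10) = 0.081; P(data | r = 3) = (7/10)(3/10)(7/10) = 0.147; P(data | r = 5) = (5/10)(5/10)(5/10) = 0.125; P(data | r = 6) = (4/10)(6/10)(4/10) = 0.096; P(data | r = 7) = (3/10)(7/10)(3/10) = 0.063; P(data | r = 8) = (2/10)(8/10)(2/10) = 0.032.
Multiplying each by its prior: 1/6 · 0.081 = 0.0135, 1/6 · 0.147 = 0.0245, 1/6 · 0.125 = 0.020833, 1/6 · 0.096 = 0.016, 1/6 · 0.063 = 0.0105, 1/6 · 0.032 = 0.0053333; these sum to 0.090667.
Normalising, the posterior is P(r = 1 | data) = 0.1489, P(r = 3 | data) = 0.27022, P(r = 5 | data) = 0.22978, P(r = 6 | data) = 0.17647, P(r = 7 | data) = 0.11581, P(r = 8 | data) = 0.058824.
So P(red next | data) = Σ P(red next | H) P(H | data) = (1/10)(0.1489) + (3/10)(0.27022) + (1/2)(0.22978) + (3/5)(0.17647) + (7/10)(0.11581) + (4/5)(0.058824) = 0.44485.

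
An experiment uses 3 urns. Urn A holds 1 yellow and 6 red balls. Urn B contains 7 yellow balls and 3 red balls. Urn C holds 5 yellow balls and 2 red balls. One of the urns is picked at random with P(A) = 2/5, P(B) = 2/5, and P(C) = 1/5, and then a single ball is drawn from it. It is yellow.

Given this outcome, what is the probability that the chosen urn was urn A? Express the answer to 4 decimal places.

For each hypothesis, P(data | H) works out to: P(data | urn A) = (1/7) = 1/7; P(data | urn B) = (7/10) = 7/10; P(data | urn C) = (5/7) = 5/7.
Multiplying each by its prior: 2/5 · 1/7 = 2/35, 2/5 · 7/10 = 7/25, 1/5 · 5/7 = 1/7; these sum to 12/25.
Hence P(urn A | data) = (2/35) / (12/25) = 5/42.

0.1190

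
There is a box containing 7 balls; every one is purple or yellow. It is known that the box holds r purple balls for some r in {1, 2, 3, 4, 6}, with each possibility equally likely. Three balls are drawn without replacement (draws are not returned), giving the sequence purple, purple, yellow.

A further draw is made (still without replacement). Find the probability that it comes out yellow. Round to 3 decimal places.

0.460

Under each hypothesis, the probability of the observed sequence is: P(data | r = 1) = (1/7)(0/6) = 0; P(data | r = 2) = (2/7)(1/6)(5/5) = 1/21; P(data | r = 3) = (3/7)(2/6)(4/5) = 4/35; P(data | r = 4) = (4/7)(3/6)(3/5) = 6/35; P(data | r = 6) = (6/7)(5/6)(1/5) = 1/7.
Weighting by the prior gives 1/5 · 0 = 0, 1/5 · 1/21 = 1/105, 1/5 · 4/35 = 4/175, 1/5 · 6/35 = 6/175, 1/5 · 1/7 = 1/35; summing to 2/21.
Normalising, the posterior is P(r = 1 | data) = 0, P(r = 2 | data) = 1/10, P(r = 3 | data) = 6/25, P(r = 4 | data) = 9/25, P(r = 6 | data) = 3/10.
The predictive probability is P(yellow next | data) = (1)(1/10) + (3/4)(6/25) + (1/2)(9/25) + (0)(3/10) = 23/50.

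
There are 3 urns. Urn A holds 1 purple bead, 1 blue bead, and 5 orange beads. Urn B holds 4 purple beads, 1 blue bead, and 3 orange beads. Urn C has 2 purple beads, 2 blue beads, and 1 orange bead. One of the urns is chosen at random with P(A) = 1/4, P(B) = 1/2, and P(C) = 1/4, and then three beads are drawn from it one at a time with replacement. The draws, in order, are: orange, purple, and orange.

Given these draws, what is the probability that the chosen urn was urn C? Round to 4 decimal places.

The likelihood of the observed sequence under each hypothesis: P(data | urn A) = (5/7)(1/7)(5/7) = 0.072886; P(data | urn B) = (3/8)(4/8)(3/8) = 0.070312; P(data | urn C) = (1/5)(2/5)(1/5) = 0.016.
The prior-weighted likelihoods are 1/4 · 0.072886 = 0.018222, 1/2 · 0.070312 = 0.035156, 1/4 · 0.016 = 0.004; these sum to 0.057378.
So P(urn C | data) = (0.004) / (0.057378) = 0.069713.

0.0697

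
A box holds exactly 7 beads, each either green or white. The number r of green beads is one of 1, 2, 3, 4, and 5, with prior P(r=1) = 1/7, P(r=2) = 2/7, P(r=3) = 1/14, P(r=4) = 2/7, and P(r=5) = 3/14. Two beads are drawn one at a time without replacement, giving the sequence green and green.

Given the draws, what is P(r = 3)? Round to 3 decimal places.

Compute the likelihood of the observed sequence for each case: P(data | r = 1) = (1/7)(0/6) = 0; P(data | r = 2) = (2/7)(1/6) = 1/21; P(data | r = 3) = (3/7)(2/6) = 1/7; P(data | r = 4) = (4/7)(3/6) = 2/7; P(data | r = 5) = (5/7)(4/6) = 10/21.
The prior-weighted likelihoods are 1/7 · 0 = 0, 2/7 · 1/21 = 2/147, 1/14 · 1/7 = 1/98, 2/7 · 2/7 = 4/49, 3/14 · 10/21 = 5/49; summing to 61/294.
Therefore the posterior P(r = 3 | data) = (1/98) / (61/294) = 3/61.

0.049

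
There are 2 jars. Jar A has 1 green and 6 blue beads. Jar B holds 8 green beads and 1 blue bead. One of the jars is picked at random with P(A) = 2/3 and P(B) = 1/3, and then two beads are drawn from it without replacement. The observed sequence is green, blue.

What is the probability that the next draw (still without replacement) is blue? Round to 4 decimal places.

0.7200

Compute the likelihood of the observed sequence for each case: P(data | jar A) = (1/7)(6/6) = 1/7; P(data | jar B) = (8/9)(1/8) = 1/9.
The prior-weighted likelihoods are 2/3 · 1/7 = 2/21, 1/3 · 1/9 = 1/27; these sum to 25/189.
Dividing through by the total gives posterior P(jar A | data) = 18/25, P(jar B | data) = 7/25.
The predictive probability is P(blue next | data) = (1)(18/25) + (0)(7/25) = 18/25.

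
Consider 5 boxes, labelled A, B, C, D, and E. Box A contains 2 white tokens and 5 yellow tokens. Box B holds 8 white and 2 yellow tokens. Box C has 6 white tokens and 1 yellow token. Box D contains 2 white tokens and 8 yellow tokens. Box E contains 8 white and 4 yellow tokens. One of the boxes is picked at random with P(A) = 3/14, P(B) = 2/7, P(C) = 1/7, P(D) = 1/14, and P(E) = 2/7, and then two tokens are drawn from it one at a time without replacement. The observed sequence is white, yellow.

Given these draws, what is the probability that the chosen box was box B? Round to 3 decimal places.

The likelihood of the observed sequence under each hypothesis: P(data | box A) = (2/7)(5/6) = 0.2381; P(data | box B) = (8/10)(2/9) = 0.17778; P(data | box C) = (6/7)(1/6) = 0.14286; P(data | box D) = (2/10)(8/9) = 0.17778; P(data | box E) = (8/12)(4/11) = 0.24242.
Weighting by the prior gives 3/14 · 0.2381 = 0.05102, 2/7 · 0.17778 = 0.050794, 1/7 · 0.14286 = 0.020408, 1/14 · 0.17778 = 0.012698, 2/7 · 0.24242 = 0.069264; with total 0.20418.
By Bayes' rule, P(box B | data) = (0.050794) / (0.20418) = 0.24876.

0.249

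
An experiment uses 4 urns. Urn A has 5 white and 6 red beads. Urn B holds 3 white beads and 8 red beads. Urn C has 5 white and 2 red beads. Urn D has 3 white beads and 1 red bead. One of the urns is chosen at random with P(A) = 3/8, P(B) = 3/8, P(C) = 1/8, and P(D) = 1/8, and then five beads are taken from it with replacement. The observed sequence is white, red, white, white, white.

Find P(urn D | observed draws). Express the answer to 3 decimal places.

Under each hypothesis, the probability of the observed sequence is: P(data | urn A) = (5/11)(6/11)(5/11)(5/11)(5/11) = 0.023285; P(data | urn B) = (3/11)(8/11)(3/11)(3/11)(3/11) = 0.0040236; P(data | urn C) = (5/7)(2/7)(5/7)(5/7)(5/7) = 0.074374; P(data | urn D) = (3/4)(1/4)(3/4)(3/4)(3/4) = 0.079102.
Weighting by the prior gives 3/8 · 0.023285 = 0.0087317, 3/8 · 0.0040236 = 0.0015088, 1/8 · 0.074374 = 0.0092967, 1/8 · 0.079102 = 0.0098877; these sum to 0.029425.
By Bayes' rule, P(urn D | data) = (0.0098877) / (0.029425) = 0.33603.

0.336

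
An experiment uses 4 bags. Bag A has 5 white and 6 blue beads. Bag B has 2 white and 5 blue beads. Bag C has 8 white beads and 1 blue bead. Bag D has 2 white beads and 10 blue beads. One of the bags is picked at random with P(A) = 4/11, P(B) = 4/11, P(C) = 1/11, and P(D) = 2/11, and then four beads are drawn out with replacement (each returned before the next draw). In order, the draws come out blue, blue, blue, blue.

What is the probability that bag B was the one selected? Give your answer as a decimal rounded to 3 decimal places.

Compute the likelihood of the observed sequence for each case: P(data | bag A) = (6/11)(6/11)(6/11)(6/11) = 0.088519; P(data | bag B) = (5/7)(5/7)(5/7)(5/7) = 0.26031; P(data | bag C) = (1/9)(1/9)(1/9)(1/9) = 0.00015242; P(data | bag D) = (10/12)(10/12)(10/12)(10/12) = 0.48225.
Multiplying each by its prior: 4/11 · 0.088519 = 0.032189, 4/11 · 0.26031 = 0.094658, 1/11 · 0.00015242 = 1.3856e-05, 2/11 · 0.48225 = 0.087682; with total 0.21454.
By Bayes' rule, P(bag B | data) = (0.094658) / (0.21454) = 0.44121.

0.441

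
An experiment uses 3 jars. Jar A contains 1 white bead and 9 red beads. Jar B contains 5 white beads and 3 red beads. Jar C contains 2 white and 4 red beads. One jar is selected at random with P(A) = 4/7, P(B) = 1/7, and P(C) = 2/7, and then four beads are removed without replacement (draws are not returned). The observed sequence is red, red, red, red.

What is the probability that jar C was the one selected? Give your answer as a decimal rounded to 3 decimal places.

0.053

The likelihood of the observed sequence under each hypothesis: P(data | jar A) = (9/10)(8/9)(7/8)(6/7) = 3/5; P(data | jar B) = (3/8)(2/7)(1/6)(0/5) = 0; P(data | jar C) = (4/6)(3/5)(2/4)(1/3) = 1/15.
The prior-weighted likelihoods are 4/7 · 3/5 = 12/35, 1/7 · 0 = 0, 2/7 · 1/15 = 2/105; with total 38/105.
By Bayes' rule, P(jar C | data) = (2/105) / (38/105) = 1/19.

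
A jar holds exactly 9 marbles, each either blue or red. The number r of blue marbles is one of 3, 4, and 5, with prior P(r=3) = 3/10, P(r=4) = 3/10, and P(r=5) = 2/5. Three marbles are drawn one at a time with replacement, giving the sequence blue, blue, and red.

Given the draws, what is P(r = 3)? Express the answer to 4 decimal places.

Under each hypothesis, the probability of the observed sequence is: P(data | r = 3) = (3/9)(3/9)(6/9) = 0.074074; P(data | r = 4) = (4/9)(4/9)(5/9) = 0.10974; P(data | r = 5) = (5/9)(5/9)(4/9) = 0.13717.
The prior-weighted likelihoods are 3/10 · 0.074074 = 0.022222, 3/10 · 0.10974 = 0.032922, 2/5 · 0.13717 = 0.05487; with total 0.11001.
Therefore the posterior P(r = 3 | data) = (0.022222) / (0.11001) = 0.202.

0.2020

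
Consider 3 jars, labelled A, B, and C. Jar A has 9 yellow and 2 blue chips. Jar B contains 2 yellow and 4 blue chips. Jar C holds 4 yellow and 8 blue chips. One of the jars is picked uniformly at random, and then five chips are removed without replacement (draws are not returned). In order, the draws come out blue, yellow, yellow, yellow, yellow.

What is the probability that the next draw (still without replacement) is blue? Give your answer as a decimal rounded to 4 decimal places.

0.1818

For each hypothesis, P(data | H) works out to: P(data | jar A) = (2/11)(9/10)(8/9)(7/8)(6/7) = 0.10909; P(data | jar B) = (4/6)(2/5)(1/4)(0/3) = 0; P(data | jar C) = (8/12)(4/11)(3/10)(2/9)(1/8) = 0.0020202.
Multiplying each by its prior: 1/3 · 0.10909 = 0.036364, 1/3 · 0 = 0, 1/3 · 0.0020202 = 0.0006734; these sum to 0.037037.
The posterior is then P(jar A | data) = 0.98182, P(jar B | data) = 0, P(jar C | data) = 0.018182.
Averaging over the posterior, P(blue next | data) = (1/6)(0.98182) + (1)(0.018182) = 0.18182.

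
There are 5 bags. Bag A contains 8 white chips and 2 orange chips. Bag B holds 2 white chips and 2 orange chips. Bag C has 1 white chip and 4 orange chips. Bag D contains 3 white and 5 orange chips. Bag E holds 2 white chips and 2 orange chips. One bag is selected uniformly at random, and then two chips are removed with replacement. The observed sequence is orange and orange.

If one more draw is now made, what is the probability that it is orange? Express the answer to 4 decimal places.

The likelihood of the observed sequence under each hypothesis: P(data | bag A) = (2/10)(2/10) = 0.04; P(data | bag B) = (2/4)(2/4) = 0.25; P(data | bag C) = (4/5)(4/5) = 0.64; P(data | bag D) = (5/8)(5/8) = 0.39062; P(data | bag E) = (2/4)(2/4) = 0.25.
The prior-weighted likelihoods are 1/5 · 0.04 = 0.008, 1/5 · 0.25 = 0.05, 1/5 · 0.64 = 0.128, 1/5 · 0.39062 = 0.078125, 1/5 · 0.25 = 0.05; summing to 0.31412.
Normalising, the posterior is P(bag A | data) = 0.025468, P(bag B | data) = 0.15917, P(bag C | data) = 0.40748, P(bag D | data) = 0.24871, P(bag E | data) = 0.15917.
So P(orange next | data) = Σ P(orange next | H) P(H | data) = (1/5)(0.025468) + (1/2)(0.15917) + (4/5)(0.40748) + (5/8)(0.24871) + (1/2)(0.15917) = 0.64569.

0.6457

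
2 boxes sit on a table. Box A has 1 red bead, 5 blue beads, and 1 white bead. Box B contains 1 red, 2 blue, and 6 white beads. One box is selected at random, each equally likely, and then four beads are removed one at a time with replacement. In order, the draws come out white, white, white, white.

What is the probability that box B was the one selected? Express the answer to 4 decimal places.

0.9979

For each hypothesis, P(data | H) works out to: P(data | box A) = (1/7)(1/7)(1/7)(1/7) = 0.00041649; P(data | box B) = (6/9)(6/9)(6/9)(6/9) = 0.19753.
Weighting by the prior gives 1/2 · 0.00041649 = 0.00020825, 1/2 · 0.19753 = 0.098765; with total 0.098974.
By Bayes' rule, P(box B | data) = (0.098765) / (0.098974) = 0.9979.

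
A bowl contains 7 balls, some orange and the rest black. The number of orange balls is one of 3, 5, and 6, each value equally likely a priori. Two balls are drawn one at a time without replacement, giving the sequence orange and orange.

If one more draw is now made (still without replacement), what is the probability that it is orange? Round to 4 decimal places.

Under each hypothesis, the probability of the observed sequence is: P(data | r = 3) = (3/7)(2/6) = 1/7; P(data | r = 5) = (5/7)(4/6) = 10/21; P(data | r = 6) = (6/7)(5/6) = 5/7.
Multiplying each by its prior: 1/3 · 1/7 = 1/21, 1/3 · 10/21 = 10/63, 1/3 · 5/7 = 5/21; summing to 4/9.
Dividing through by the total gives posterior P(r = 3 | data) = 3/28, P(r = 5 | data) = 5/14, P(r = 6 | data) = 15/28.
The predictive probability is P(orange next | data) = (1/5)(3/28) + (3/5)(5/14) + (4/5)(15/28) = 93/140.

0.6643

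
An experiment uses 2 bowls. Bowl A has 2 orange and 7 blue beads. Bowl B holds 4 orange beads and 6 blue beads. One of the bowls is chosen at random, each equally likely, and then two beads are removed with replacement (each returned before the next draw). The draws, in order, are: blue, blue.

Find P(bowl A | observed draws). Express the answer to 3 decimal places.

The likelihood of the observed sequence under each hypothesis: P(data | bowl A) = (7/9)(7/9) = 0.60494; P(data | bowl B) = (6/10)(6/10) = 0.36.
Weighting by the prior gives 1/2 · 0.60494 = 0.30247, 1/2 · 0.36 = 0.18; these sum to 0.48247.
So P(bowl A | data) = (0.30247) / (0.48247) = 0.62692.

0.627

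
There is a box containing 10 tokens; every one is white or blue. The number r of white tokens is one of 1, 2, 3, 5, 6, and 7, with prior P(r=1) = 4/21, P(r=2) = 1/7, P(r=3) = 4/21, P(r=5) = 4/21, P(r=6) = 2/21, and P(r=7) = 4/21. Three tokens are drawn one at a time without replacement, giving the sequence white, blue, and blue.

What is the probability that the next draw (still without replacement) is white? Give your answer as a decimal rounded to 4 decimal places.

Compute the likelihood of the observed sequence for each case: P(data | r = 1) = (1/10)(9/9)(8/8) = 1/10; P(data | r = 2) = (2/10)(8/9)(7/8) = 7/45; P(data | r = 3) = (3/10)(7/9)(6/8) = 7/40; P(data | r = 5) = (5/10)(5/9)(4/8) = 5/36; P(data | r = 6) = (6/10)(4/9)(3/8) = 1/10; P(data | r = 7) = (7/10)(3/9)(2/8) = 7/120.
Weighting by the prior gives 4/21 · 1/10 = 2/105, 1/7 · 7/45 = 1/45, 4/21 · 7/40 = 1/30, 4/21 · 5/36 = 5/189, 2/21 · 1/10 = 1/105, 4/21 · 7/120 = 1/90; summing to 23/189.
Dividing through by the total gives posterior P(r = 1 | data) = 18/115, P(r = 2 | data) = 21/115, P(r = 3 | data) = 63/230, P(r = 5 | data) = 5/23, P(r = 6 | data) = 9/115, P(r = 7 | data) = 21/230.
Averaging over the posterior, P(white next | data) = (0)(18/115) + (1/7)(21/115) + (2/7)(63/230) + (4/7)(5/23) + (5/7)(9/115) + (6/7)(21/230) = 292/805.

0.3627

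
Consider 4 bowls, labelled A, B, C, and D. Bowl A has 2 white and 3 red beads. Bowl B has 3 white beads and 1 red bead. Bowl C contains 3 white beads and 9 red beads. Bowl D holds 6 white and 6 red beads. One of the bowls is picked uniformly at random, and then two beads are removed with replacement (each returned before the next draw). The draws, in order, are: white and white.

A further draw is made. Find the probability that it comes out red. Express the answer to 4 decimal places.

The likelihood of the observed sequence under each hypothesis: P(data | bowl A) = (2/5)(2/5) = 4/25; P(data | bowl B) = (3/4)(3/4) = 9/16; P(data | bowl C) = (3/12)(3/12) = 1/16; P(data | bowl D) = (6/12)(6/12) = 1/4.
Weighting by the prior gives 1/4 · 4/25 = 1/25, 1/4 · 9/16 = 9/64, 1/4 · 1/16 = 1/64, 1/4 · 1/4 = 1/16; these sum to 207/800.
Normalising, the posterior is P(bowl A | data) = 0.15459, P(bowl B | data) = 0.54348, P(bowl C | data) = 0.060386, P(bowl D | data) = 0.24155.
Averaging over the posterior, P(red next | data) = (3/5)(0.15459) + (1/4)(0.54348) + (3/4)(0.060386) + (1/2)(0.24155) = 0.39469.

0.3947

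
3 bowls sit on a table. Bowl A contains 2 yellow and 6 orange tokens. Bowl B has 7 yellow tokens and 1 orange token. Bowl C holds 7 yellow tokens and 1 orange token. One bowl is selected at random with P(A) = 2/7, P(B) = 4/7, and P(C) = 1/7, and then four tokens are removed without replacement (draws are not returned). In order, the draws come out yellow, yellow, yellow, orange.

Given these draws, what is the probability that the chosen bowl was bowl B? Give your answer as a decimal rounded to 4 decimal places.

0.8000

Compute the likelihood of the observed sequence for each case: P(data | bowl A) = (2/8)(1/7)(0/6) = 0; P(data | bowl B) = (7/8)(6/7)(5/6)(1/5) = 1/8; P(data | bowl C) = (7/8)(6/7)(5/6)(1/5) = 1/8.
The prior-weighted likelihoods are 2/7 · 0 = 0, 4/7 · 1/8 = 1/14, 1/7 · 1/8 = 1/56; summing to 5/56.
Hence P(bowl B | data) = (1/14) / (5/56) = 4/5.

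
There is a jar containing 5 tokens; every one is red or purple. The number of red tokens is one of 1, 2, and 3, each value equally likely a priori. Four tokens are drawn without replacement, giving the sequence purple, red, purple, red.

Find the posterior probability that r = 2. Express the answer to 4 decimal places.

For each hypothesis, P(data | H) works out to: P(data | r = 1) = (4/5)(1/4)(3/3)(0/2) = 0; P(data | r = 2) = (3/5)(2/4)(2/3)(1/2) = 1/10; P(data | r = 3) = (2/5)(3/4)(1/3)(2/2) = 1/10.
Weighting by the prior gives 1/3 · 0 = 0, 1/3 · 1/10 = 1/30, 1/3 · 1/10 = 1/30; with total 1/15.
Therefore the posterior P(r = 2 | data) = (1/30) / (1/15) = 1/2.

0.5000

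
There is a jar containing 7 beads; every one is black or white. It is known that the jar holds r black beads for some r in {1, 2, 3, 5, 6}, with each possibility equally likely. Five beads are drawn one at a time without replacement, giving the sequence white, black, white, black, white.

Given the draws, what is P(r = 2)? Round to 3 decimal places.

Under each hypothesis, the probability of the observed sequence is: P(data | r = 1) = (6/7)(1/6)(5/5)(0/4) = 0; P(data | r = 2) = (5/7)(2/6)(4/5)(1/4)(3/3) = 1/21; P(data | r = 3) = (4/7)(3/6)(3/5)(2/4)(2/3) = 2/35; P(data | r = 5) = (2/7)(5/6)(1/5)(4/4)(0/3) = 0; P(data | r = 6) = (1/7)(6/6)(0/5) = 0.
The prior-weighted likelihoods are 1/5 · 0 = 0, 1/5 · 1/21 = 1/105, 1/5 · 2/35 = 2/175, 1/5 · 0 = 0, 1/5 · 0 = 0; with total 11/525.
Therefore the posterior P(r = 2 | data) = (1/105) / (11/525) = 5/11.

0.455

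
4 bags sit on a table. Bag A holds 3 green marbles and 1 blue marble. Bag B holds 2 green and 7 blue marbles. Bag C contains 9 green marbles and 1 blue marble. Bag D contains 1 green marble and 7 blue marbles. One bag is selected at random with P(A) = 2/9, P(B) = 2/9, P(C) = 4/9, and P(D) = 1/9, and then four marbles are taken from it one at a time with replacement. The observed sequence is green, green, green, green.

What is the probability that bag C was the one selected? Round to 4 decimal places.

Compute the likelihood of the observed sequence for each case: P(data | bag A) = (3/4)(3/4)(3/4)(3/4) = 0.31641; P(data | bag B) = (2/9)(2/9)(2/9)(2/9) = 0.0024387; P(data | bag C) = (9/10)(9/10)(9/10)(9/10) = 0.6561; P(data | bag D) = (1/8)(1/8)(1/8)(1/8) = 0.00024414.
Multiplying each by its prior: 2/9 · 0.31641 = 0.070312, 2/9 · 0.0024387 = 0.00054192, 4/9 · 0.6561 = 0.2916, 1/9 · 0.00024414 = 2.7127e-05; summing to 0.36248.
By Bayes' rule, P(bag C | data) = (0.2916) / (0.36248) = 0.80445.

0.8045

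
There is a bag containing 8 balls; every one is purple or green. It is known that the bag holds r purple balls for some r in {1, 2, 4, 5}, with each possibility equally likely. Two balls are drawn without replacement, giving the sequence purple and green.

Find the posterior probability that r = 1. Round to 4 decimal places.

Under each hypothesis, the probability of the observed sequence is: P(data | r = 1) = (1/8)(7/7) = 1/8; P(data | r = 2) = (2/8)(6/7) = 3/14; P(data | r = 4) = (4/8)(4/7) = 2/7; P(data | r = 5) = (5/8)(3/7) = 15/56.
Weighting by the prior gives 1/4 · 1/8 = 1/32, 1/4 · 3/14 = 3/56, 1/4 · 2/7 = 1/14, 1/4 · 15/56 = 15/224; with total 25/112.
By Bayes' rule, P(r = 1 | data) = (1/32) / (25/112) = 7/50.

0.1400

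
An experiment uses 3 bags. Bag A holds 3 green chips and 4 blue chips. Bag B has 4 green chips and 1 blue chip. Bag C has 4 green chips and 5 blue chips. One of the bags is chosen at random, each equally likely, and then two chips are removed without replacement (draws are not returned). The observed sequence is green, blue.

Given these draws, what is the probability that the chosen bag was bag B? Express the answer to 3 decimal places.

0.262

The likelihood of the observed sequence under each hypothesis: P(data | bag A) = (3/7)(4/6) = 0.28571; P(data | bag B) = (4/5)(1/4) = 0.2; P(data | bag C) = (4/9)(5/8) = 0.27778.
Weighting by the prior gives 1/3 · 0.28571 = 0.095238, 1/3 · 0.2 = 0.066667, 1/3 · 0.27778 = 0.092593; summing to 0.2545.
Therefore the posterior P(bag B | data) = (0.066667) / (0.2545) = 0.26195.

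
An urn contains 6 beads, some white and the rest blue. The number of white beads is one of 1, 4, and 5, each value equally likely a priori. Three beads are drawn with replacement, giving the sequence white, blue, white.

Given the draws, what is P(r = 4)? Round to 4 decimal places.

For each hypothesis, P(data | H) works out to: P(data | r = 1) = (1/6)(5/6)(1/6) = 5/216; P(data | r = 4) = (4/6)(2/6)(4/6) = 4/27; P(data | r = 5) = (5/6)(1/6)(5/6) = 25/216.
Multiplying each by its prior: 1/3 · 5/216 = 5/648, 1/3 · 4/27 = 4/81, 1/3 · 25/216 = 25/648; these sum to 31/324.
By Bayes' rule, P(r = 4 | data) = (4/81) / (31/324) = 16/31.

0.5161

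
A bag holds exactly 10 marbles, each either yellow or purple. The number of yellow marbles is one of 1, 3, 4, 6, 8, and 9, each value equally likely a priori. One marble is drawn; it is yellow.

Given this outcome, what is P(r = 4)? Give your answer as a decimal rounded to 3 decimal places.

0.129

Under each hypothesis, the probability of this draw is: P(data | r = 1) = (1/10) = 1/10; P(data | r = 3) = (3/10) = 3/10; P(data | r = 4) = (4/10) = 2/5; P(data | r = 6) = (6/10) = 3/5; P(data | r = 8) = (8/10) = 4/5; P(data | r = 9) = (9/10) = 9/10.
Multiplying each by its prior: 1/6 · 1/10 = 1/60, 1/6 · 3/10 = 1/20, 1/6 · 2/5 = 1/15, 1/6 · 3/5 = 1/10, 1/6 · 4/5 = 2/15, 1/6 · 9/10 = 3/20; these sum to 31/60.
So P(r = 4 | data) = (1/15) / (31/60) = 4/31.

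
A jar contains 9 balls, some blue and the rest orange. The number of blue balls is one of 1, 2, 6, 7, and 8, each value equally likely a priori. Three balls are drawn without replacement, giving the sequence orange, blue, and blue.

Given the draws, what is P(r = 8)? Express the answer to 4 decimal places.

The likelihood of the observed sequence under each hypothesis: P(data | r = 1) = (8/9)(1/8)(0/7) = 0; P(data | r = 2) = (7/9)(2/8)(1/7) = 1/36; P(data | r = 6) = (3/9)(6/8)(5/7) = 5/28; P(data | r = 7) = (2/9)(7/8)(6/7) = 1/6; P(data | r = 8) = (1/9)(8/8)(7/7) = 1/9.
The prior-weighted likelihoods are 1/5 · 0 = 0, 1/5 · 1/36 = 1/180, 1/5 · 5/28 = 1/28, 1/5 · 1/6 = 1/30, 1/5 · 1/9 = 1/45; with total 61/630.
Therefore the posterior P(r = 8 | data) = (1/45) / (61/630) = 14/61.

0.2295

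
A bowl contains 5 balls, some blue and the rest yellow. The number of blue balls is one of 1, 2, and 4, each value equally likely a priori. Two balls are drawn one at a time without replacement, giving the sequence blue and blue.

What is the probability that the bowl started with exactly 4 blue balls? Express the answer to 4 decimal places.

The likelihood of the observed sequence under each hypothesis: P(data | r = 1) = (1/5)(0/4) = 0; P(data | r = 2) = (2/5)(1/4) = 1/10; P(data | r = 4) = (4/5)(3/4) = 3/5.
Weighting by the prior gives 1/3 · 0 = 0, 1/3 · 1/10 = 1/30, 1/3 · 3/5 = 1/5; summing to 7/30.
By Bayes' rule, P(r = 4 | data) = (1/5) / (7/30) = 6/7.

0.8571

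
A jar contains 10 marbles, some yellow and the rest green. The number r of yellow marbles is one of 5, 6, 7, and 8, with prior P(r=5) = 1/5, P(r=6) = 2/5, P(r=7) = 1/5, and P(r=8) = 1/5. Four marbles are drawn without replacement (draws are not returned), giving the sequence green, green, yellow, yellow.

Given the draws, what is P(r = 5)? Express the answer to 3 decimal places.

0.270

The likelihood of the observed sequence under each hypothesis: P(data | r = 5) = (5/10)(4/9)(5/8)(4/7) = 5/63; P(data | r = 6) = (4/10)(3/9)(6/8)(5/7) = 1/14; P(data | r = 7) = (3/10)(2/9)(7/8)(6/7) = 1/20; P(data | r = 8) = (2/10)(1/9)(8/8)(7/7) = 1/45.
Multiplying each by its prior: 1/5 · 5/63 = 1/63, 2/5 · 1/14 = 1/35, 1/5 · 1/20 = 1/100, 1/5 · 1/45 = 1/225; with total 53/900.
Therefore the posterior P(r = 5 | data) = (1/63) / (53/900) = 100/371.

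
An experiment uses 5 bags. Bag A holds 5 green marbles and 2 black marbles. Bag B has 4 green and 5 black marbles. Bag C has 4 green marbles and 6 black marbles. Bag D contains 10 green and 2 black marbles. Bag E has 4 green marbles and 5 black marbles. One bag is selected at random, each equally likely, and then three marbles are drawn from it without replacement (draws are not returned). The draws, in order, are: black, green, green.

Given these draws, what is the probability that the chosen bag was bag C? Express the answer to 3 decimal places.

Compute the likelihood of the observed sequence for each case: P(data | bag A) = (2/7)(5/6)(4/5) = 0.19048; P(data | bag B) = (5/9)(4/8)(3/7) = 0.11905; P(data | bag C) = (6/10)(4/9)(3/8) = 0.1; P(data | bag D) = (2/12)(10/11)(9/10) = 0.13636; P(data | bag E) = (5/9)(4/8)(3/7) = 0.11905.
Multiplying each by its prior: 1/5 · 0.19048 = 0.038095, 1/5 · 0.11905 = 0.02381, 1/5 · 0.1 = 0.02, 1/5 · 0.13636 = 0.027273, 1/5 · 0.11905 = 0.02381; these sum to 0.13299.
Therefore the posterior P(bag C | data) = (0.02) / (0.13299) = 0.15039.

0.150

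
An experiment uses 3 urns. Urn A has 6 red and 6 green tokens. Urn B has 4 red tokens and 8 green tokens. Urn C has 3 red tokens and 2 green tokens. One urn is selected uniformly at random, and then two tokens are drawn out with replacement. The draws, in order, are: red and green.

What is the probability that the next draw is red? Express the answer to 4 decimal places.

For each hypothesis, P(data | H) works out to: P(data | urn A) = (6/12)(6/12) = 0.25; P(data | urn B) = (4/12)(8/12) = 0.22222; P(data | urn C) = (3/5)(2/5) = 0.24.
The prior-weighted likelihoods are 1/3 · 0.25 = 0.083333, 1/3 · 0.22222 = 0.074074, 1/3 · 0.24 = 0.08; these sum to 0.23741.
Dividing through by the total gives posterior P(urn A | data) = 0.35101, P(urn B | data) = 0.31201, P(urn C | data) = 0.33697.
So P(red next | data) = Σ P(red next | H) P(H | data) = (1/2)(0.35101) + (1/3)(0.31201) + (3/5)(0.33697) = 0.4817.

0.4817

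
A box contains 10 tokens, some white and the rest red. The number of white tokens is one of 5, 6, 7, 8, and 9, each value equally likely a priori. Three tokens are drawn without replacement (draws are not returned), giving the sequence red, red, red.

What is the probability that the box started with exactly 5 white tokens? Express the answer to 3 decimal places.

0.667

The likelihood of the observed sequence under each hypothesis: P(data | r = 5) = (5/10)(4/9)(3/8) = 1/12; P(data | r = 6) = (4/10)(3/9)(2/8) = 1/30; P(data | r = 7) = (3/10)(2/9)(1/8) = 1/120; P(data | r = 8) = (2/10)(1/9)(0/8) = 0; P(data | r = 9) = (1/10)(0/9) = 0.
Multiplying each by its prior: 1/5 · 1/12 = 1/60, 1/5 · 1/30 = 1/150, 1/5 · 1/120 = 1/600, 1/5 · 0 = 0, 1/5 · 0 = 0; these sum to 1/40.
Therefore the posterior P(r = 5 | data) = (1/60) / (1/40) = 2/3.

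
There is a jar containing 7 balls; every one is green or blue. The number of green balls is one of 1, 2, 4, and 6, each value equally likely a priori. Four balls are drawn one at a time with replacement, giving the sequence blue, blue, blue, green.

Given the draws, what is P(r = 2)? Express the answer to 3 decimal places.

0.431

The likelihood of the observed sequence under each hypothesis: P(data | r = 1) = (6/7)(6/7)(6/7)(1/7) = 0.089963; P(data | r = 2) = (5/7)(5/7)(5/7)(2/7) = 0.10412; P(data | r = 4) = (3/7)(3/7)(3/7)(4/7) = 0.044981; P(data | r = 6) = (1/7)(1/7)(1/7)(6/7) = 0.002499.
The prior-weighted likelihoods are 1/4 · 0.089963 = 0.022491, 1/4 · 0.10412 = 0.026031, 1/4 · 0.044981 = 0.011245, 1/4 · 0.002499 = 0.00062474; summing to 0.060392.
Hence P(r = 2 | data) = (0.026031) / (0.060392) = 0.43103.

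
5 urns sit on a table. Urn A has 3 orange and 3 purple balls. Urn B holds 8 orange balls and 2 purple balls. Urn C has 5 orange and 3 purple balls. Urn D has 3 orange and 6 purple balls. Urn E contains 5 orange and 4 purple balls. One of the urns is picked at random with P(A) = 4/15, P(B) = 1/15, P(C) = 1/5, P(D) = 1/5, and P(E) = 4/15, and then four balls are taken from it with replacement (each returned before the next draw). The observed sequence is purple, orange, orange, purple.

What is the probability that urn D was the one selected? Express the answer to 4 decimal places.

0.1780

For each hypothesis, P(data | H) works out to: P(data | urn A) = (3/6)(3/6)(3/6)(3/6) = 0.0625; P(data | urn B) = (2/10)(8/10)(8/10)(2/10) = 0.0256; P(data | urn C) = (3/8)(5/8)(5/8)(3/8) = 0.054932; P(data | urn D) = (6/9)(3/9)(3/9)(6/9) = 0.049383; P(data | urn E) = (4/9)(5/9)(5/9)(4/9) = 0.060966.
The prior-weighted likelihoods are 4/15 · 0.0625 = 0.016667, 1/15 · 0.0256 = 0.0017067, 1/5 · 0.054932 = 0.010986, 1/5 · 0.049383 = 0.0098765, 4/15 · 0.060966 = 0.016258; summing to 0.055494.
Hence P(urn D | data) = (0.0098765) / (0.055494) = 0.17798.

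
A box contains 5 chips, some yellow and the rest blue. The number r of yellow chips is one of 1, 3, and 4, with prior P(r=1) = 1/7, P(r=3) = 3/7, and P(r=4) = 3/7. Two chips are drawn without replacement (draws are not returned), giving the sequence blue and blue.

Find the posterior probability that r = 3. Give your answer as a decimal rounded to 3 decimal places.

For each hypothesis, P(data | H) works out to: P(data | r = 1) = (4/5)(3/4) = 3/5; P(data | r = 3) = (2/5)(1/4) = 1/10; P(data | r = 4) = (1/5)(0/4) = 0.
Weighting by the prior gives 1/7 · 3/5 = 3/35, 3/7 · 1/10 = 3/70, 3/7 · 0 = 0; with total 9/70.
Hence P(r = 3 | data) = (3/70) / (9/70) = 1/3.

0.333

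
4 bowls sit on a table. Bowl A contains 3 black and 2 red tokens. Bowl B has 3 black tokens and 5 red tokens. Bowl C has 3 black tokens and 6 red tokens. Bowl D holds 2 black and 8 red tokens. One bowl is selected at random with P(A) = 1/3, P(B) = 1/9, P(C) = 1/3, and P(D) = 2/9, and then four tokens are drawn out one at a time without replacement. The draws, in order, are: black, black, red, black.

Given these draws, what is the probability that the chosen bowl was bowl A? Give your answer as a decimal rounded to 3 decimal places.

Under each hypothesis, the probability of the observed sequence is: P(data | bowl A) = (3/5)(2/4)(2/3)(1/2) = 1/10; P(data | bowl B) = (3/8)(2/7)(5/6)(1/5) = 1/56; P(data | bowl C) = (3/9)(2/8)(6/7)(1/6) = 1/84; P(data | bowl D) = (2/10)(1/9)(8/8)(0/7) = 0.
Multiplying each by its prior: 1/3 · 1/10 = 1/30, 1/9 · 1/56 = 1/504, 1/3 · 1/84 = 1/252, 2/9 · 0 = 0; summing to 11/280.
By Bayes' rule, P(bowl A | data) = (1/30) / (11/280) = 28/33.

0.848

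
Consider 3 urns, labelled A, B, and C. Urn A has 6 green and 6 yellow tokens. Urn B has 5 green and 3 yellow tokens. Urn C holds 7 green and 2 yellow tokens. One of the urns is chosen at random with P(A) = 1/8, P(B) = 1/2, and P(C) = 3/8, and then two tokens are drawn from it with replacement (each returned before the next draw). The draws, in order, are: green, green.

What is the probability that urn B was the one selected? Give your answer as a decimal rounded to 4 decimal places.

Under each hypothesis, the probability of the observed sequence is: P(data | urn A) = (6/12)(6/12) = 0.25; P(data | urn B) = (5/8)(5/8) = 0.39062; P(data | urn C) = (7/9)(7/9) = 0.60494.
The prior-weighted likelihoods are 1/8 · 0.25 = 0.03125, 1/2 · 0.39062 = 0.19531, 3/8 · 0.60494 = 0.22685; summing to 0.45341.
Hence P(urn B | data) = (0.19531) / (0.45341) = 0.43076.

0.4308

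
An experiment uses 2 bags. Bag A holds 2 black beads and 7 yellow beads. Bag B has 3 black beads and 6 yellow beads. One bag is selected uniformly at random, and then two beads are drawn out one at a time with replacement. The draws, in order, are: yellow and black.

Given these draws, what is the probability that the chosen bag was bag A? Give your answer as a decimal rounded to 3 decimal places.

0.438

Compute the likelihood of the observed sequence for each case: P(data | bag A) = (7/9)(2/9) = 14/81; P(data | bag B) = (6/9)(3/9) = 2/9.
Weighting by the prior gives 1/2 · 14/81 = 7/81, 1/2 · 2/9 = 1/9; these sum to 16/81.
By Bayes' rule, P(bag A | data) = (7/81) / (16/81) = 7/16.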